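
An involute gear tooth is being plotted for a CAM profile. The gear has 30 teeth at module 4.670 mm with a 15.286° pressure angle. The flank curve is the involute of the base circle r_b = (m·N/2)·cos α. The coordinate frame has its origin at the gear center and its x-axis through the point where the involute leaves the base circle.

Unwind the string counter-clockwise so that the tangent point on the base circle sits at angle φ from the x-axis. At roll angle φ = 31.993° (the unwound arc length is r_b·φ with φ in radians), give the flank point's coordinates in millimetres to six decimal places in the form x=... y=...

x=77.298918 y=3.800486

pitch radius r_p = m·N/2 = 4.670·30/2 = 70.050000
base radius r_b = r_p·cos α = 70.050000·cos 15.286° = 67.571762
roll angle φ = 31.993° = 0.55838319 rad
x = r_b·(cos φ + φ·sin φ) = 67.571762·(0.84811283 + 0.55838319·0.52981565) = 77.298918
y = r_b·(sin φ − φ·cos φ) = 67.571762·(0.52981565 − 0.55838319·0.84811283) = 3.800486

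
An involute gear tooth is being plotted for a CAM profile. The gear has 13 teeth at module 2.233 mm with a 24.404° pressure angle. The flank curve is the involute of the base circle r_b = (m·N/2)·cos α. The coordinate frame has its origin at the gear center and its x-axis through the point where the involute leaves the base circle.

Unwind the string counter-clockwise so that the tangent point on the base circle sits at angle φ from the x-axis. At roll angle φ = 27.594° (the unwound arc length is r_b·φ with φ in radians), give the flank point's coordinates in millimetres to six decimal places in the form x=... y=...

x=14.662838 y=0.480844

pitch radius r_p = m·N/2 = 2.233·13/2 = 14.514500
base radius r_b = r_p·cos α = 14.514500·cos 24.404° = 13.217699
roll angle φ = 27.594° = 0.48160615 rad
x = r_b·(cos φ + φ·sin φ) = 13.217699·(0.88625209 + 0.48160615·0.46320323) = 14.662838
y = r_b·(sin φ − φ·cos φ) = 13.217699·(0.46320323 − 0.48160615·0.88625209) = 0.480844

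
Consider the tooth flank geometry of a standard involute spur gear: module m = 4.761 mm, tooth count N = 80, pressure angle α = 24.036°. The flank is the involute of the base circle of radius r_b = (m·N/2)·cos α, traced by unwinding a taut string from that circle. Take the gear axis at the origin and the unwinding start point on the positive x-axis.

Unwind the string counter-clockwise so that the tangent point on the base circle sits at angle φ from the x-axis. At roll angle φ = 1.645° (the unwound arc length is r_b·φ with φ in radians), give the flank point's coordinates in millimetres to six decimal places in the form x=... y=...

pitch radius r_p = m·N/2 = 4.761·80/2 = 190.440000
base radius r_b = r_p·cos α = 190.440000·cos 24.036° = 173.926894
roll angle φ = 1.645° = 0.02871067 rad
x = r_b·(cos φ + φ·sin φ) = 173.926894·(0.99958788 + 0.02871067·0.02870672) = 173.998563
y = r_b·(sin φ − φ·cos φ) = 173.926894·(0.02870672 − 0.02871067·0.99958788) = 0.001372

x=173.998563 y=0.001372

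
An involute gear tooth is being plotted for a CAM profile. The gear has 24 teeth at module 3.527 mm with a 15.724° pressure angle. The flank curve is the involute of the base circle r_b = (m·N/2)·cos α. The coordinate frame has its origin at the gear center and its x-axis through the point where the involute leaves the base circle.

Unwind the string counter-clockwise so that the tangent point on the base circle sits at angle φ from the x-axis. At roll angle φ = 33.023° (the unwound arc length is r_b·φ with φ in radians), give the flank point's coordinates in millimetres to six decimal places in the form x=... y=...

pitch radius r_p = m·N/2 = 3.527·24/2 = 42.324000
base radius r_b = r_p·cos α = 42.324000·cos 15.724° = 40.740165
roll angle φ = 33.023° = 0.57636008 rad
x = r_b·(cos φ + φ·sin φ) = 40.740165·(0.83845187 + 0.57636008·0.54497566) = 46.955243
y = r_b·(sin φ − φ·cos φ) = 40.740165·(0.54497566 − 0.57636008·0.83845187) = 2.514706

x=46.955243 y=2.514706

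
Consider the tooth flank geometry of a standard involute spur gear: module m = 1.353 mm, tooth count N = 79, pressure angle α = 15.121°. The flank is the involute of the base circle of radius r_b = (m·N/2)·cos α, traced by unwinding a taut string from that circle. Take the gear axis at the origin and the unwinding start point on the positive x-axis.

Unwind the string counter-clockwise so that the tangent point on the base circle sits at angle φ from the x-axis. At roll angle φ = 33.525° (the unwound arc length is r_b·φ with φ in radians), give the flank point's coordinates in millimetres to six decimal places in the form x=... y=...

x=59.683348 y=3.328640

pitch radius r_p = m·N/2 = 1.353·79/2 = 53.443500
base radius r_b = r_p·cos α = 53.443500·cos 15.121° = 51.593130
roll angle φ = 33.525° = 0.58512163 rad
x = r_b·(cos φ + φ·sin φ) = 51.593130·(0.83364491 + 0.58512163·0.55230078) = 59.683348
y = r_b·(sin φ − φ·cos φ) = 51.593130·(0.55230078 − 0.58512163·0.83364491) = 3.328640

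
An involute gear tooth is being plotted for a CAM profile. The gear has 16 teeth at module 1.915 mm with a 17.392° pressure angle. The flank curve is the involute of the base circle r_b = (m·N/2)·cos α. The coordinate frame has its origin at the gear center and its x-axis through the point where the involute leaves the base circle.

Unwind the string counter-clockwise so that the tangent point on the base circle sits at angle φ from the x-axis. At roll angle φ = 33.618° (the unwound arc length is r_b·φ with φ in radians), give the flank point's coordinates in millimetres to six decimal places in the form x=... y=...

pitch radius r_p = m·N/2 = 1.915·16/2 = 15.320000
base radius r_b = r_p·cos α = 15.320000·cos 17.392° = 14.619601
roll angle φ = 33.618° = 0.58674479 rad
x = r_b·(cos φ + φ·sin φ) = 14.619601·(0.83274735 + 0.58674479·0.55365319) = 16.923657
y = r_b·(sin φ − φ·cos φ) = 14.619601·(0.55365319 − 0.58674479·0.83274735) = 0.950903

x=16.923657 y=0.950903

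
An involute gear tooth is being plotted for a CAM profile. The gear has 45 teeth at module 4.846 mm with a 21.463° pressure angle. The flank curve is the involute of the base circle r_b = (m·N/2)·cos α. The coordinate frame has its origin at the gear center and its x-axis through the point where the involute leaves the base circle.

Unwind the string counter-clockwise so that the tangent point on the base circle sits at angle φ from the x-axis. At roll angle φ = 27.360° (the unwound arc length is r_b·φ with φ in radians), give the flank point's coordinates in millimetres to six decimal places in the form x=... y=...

x=112.392044 y=3.599795

pitch radius r_p = m·N/2 = 4.846·45/2 = 109.035000
base radius r_b = r_p·cos α = 109.035000·cos 21.463° = 101.473864
roll angle φ = 27.360° = 0.47752208 rad
x = r_b·(cos φ + φ·sin φ) = 101.473864·(0.88813645 + 0.47752208·0.45957986) = 112.392044
y = r_b·(sin φ − φ·cos φ) = 101.473864·(0.45957986 − 0.47752208·0.88813645) = 3.599795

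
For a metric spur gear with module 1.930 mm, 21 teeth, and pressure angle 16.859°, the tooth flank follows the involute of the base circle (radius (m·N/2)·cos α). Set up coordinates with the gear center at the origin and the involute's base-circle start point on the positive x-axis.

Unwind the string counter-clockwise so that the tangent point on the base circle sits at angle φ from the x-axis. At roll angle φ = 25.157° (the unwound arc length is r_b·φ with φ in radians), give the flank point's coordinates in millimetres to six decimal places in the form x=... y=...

x=21.174335 y=0.536735

pitch radius r_p = m·N/2 = 1.930·21/2 = 20.265000
base radius r_b = r_p·cos α = 20.265000·cos 16.859° = 19.394038
roll angle φ = 25.157° = 0.43907248 rad
x = r_b·(cos φ + φ·sin φ) = 19.394038·(0.90514634 + 0.43907248·0.42510011) = 21.174335
y = r_b·(sin φ − φ·cos φ) = 19.394038·(0.42510011 − 0.43907248·0.90514634) = 0.536735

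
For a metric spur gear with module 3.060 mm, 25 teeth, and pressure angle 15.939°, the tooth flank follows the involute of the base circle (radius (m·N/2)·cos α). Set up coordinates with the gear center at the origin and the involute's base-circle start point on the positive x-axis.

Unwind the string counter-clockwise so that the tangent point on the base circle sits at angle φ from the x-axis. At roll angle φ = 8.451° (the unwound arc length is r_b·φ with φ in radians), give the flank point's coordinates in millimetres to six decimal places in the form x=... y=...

x=37.177370 y=0.039255

pitch radius r_p = m·N/2 = 3.060·25/2 = 38.250000
base radius r_b = r_p·cos α = 38.250000·cos 15.939° = 36.779464
roll angle φ = 8.451° = 0.14749778 rad
x = r_b·(cos φ + φ·sin φ) = 36.779464·(0.98914191 + 0.14749778·0.14696354) = 37.177370
y = r_b·(sin φ − φ·cos φ) = 36.779464·(0.14696354 − 0.14749778·0.98914191) = 0.039255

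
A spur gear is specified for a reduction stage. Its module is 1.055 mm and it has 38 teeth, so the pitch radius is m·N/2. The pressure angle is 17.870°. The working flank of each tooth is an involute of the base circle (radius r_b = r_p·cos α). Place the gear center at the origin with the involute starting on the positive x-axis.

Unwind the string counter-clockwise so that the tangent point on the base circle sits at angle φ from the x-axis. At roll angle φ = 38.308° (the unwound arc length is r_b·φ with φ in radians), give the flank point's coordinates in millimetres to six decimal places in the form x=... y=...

pitch radius r_p = m·N/2 = 1.055·38/2 = 20.045000
base radius r_b = r_p·cos α = 20.045000·cos 17.870° = 19.077933
roll angle φ = 38.308° = 0.66860073 rad
x = r_b·(cos φ + φ·sin φ) = 19.077933·(0.78468983 + 0.66860073·0.61988860) = 22.877261
y = r_b·(sin φ − φ·cos φ) = 19.077933·(0.61988860 − 0.66860073·0.78468983) = 1.817067

x=22.877261 y=1.817067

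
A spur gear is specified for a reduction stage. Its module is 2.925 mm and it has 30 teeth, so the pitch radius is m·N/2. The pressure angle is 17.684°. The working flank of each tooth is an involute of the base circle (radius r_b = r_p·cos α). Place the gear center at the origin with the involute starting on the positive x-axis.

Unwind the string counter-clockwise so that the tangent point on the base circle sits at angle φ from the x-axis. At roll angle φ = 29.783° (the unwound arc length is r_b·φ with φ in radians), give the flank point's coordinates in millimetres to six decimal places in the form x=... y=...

pitch radius r_p = m·N/2 = 2.925·30/2 = 43.875000
base radius r_b = r_p·cos α = 43.875000·cos 17.684° = 41.801746
roll angle φ = 29.783° = 0.51981141 rad
x = r_b·(cos φ + φ·sin φ) = 41.801746·(0.86791287 + 0.51981141·0.49671647) = 47.073438
y = r_b·(sin φ − φ·cos φ) = 41.801746·(0.49671647 − 0.51981141·0.86791287) = 1.904716

x=47.073438 y=1.904716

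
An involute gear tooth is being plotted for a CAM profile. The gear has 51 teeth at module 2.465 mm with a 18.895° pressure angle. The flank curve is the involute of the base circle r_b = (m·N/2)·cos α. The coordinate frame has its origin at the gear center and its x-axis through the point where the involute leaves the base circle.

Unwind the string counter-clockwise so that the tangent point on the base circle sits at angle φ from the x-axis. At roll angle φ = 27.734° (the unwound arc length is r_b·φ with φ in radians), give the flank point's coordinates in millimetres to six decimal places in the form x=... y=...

x=66.034585 y=2.196033

pitch radius r_p = m·N/2 = 2.465·51/2 = 62.857500
base radius r_b = r_p·cos α = 62.857500·cos 18.895° = 59.470337
roll angle φ = 27.734° = 0.48404961 rad
x = r_b·(cos φ + φ·sin φ) = 59.470337·(0.88511763 + 0.48404961·0.46536737) = 66.034585
y = r_b·(sin φ − φ·cos φ) = 59.470337·(0.46536737 − 0.48404961·0.88511763) = 2.196033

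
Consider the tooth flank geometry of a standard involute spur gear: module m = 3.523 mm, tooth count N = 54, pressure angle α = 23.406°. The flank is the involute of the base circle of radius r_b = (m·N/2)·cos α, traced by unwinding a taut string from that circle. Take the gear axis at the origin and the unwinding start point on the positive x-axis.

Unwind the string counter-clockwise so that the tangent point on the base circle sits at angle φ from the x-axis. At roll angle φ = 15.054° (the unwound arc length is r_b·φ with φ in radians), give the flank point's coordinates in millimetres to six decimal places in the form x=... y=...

x=90.255068 y=0.524142

pitch radius r_p = m·N/2 = 3.523·54/2 = 95.121000
base radius r_b = r_p·cos α = 95.121000·cos 23.406° = 87.293781
roll angle φ = 15.054° = 0.26274187 rad
x = r_b·(cos φ + φ·sin φ) = 87.293781·(0.96568147 + 0.26274187·0.25972929) = 90.255068
y = r_b·(sin φ − φ·cos φ) = 87.293781·(0.25972929 − 0.26274187·0.96568147) = 0.524142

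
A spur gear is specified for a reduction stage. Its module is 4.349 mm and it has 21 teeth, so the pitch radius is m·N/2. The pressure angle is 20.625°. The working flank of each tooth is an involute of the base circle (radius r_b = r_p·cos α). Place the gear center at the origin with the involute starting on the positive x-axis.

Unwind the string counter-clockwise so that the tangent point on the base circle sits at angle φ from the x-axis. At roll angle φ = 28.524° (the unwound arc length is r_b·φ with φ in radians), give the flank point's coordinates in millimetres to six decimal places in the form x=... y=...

pitch radius r_p = m·N/2 = 4.349·21/2 = 45.664500
base radius r_b = r_p·cos α = 45.664500·cos 20.625° = 42.737676
roll angle φ = 28.524° = 0.49783772 rad
x = r_b·(cos φ + φ·sin φ) = 42.737676·(0.87861716 + 0.49783772·0.47752684) = 47.710121
y = r_b·(sin φ − φ·cos φ) = 42.737676·(0.47752684 − 0.49783772·0.87861716) = 1.714553

x=47.710121 y=1.714553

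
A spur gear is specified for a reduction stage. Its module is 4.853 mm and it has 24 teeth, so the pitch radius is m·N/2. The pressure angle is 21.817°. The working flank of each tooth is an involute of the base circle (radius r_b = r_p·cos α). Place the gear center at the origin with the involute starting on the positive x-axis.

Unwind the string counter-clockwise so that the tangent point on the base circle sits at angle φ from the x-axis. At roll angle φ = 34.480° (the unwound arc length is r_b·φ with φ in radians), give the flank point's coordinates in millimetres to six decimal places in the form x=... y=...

x=62.986022 y=3.787195

pitch radius r_p = m·N/2 = 4.853·24/2 = 58.236000
base radius r_b = r_p·cos α = 58.236000·cos 21.817° = 54.064881
roll angle φ = 34.480° = 0.60178953 rad
x = r_b·(cos φ + φ·sin φ) = 54.064881·(0.82432385 + 0.60178953·0.56611853) = 62.986022
y = r_b·(sin φ − φ·cos φ) = 54.064881·(0.56611853 − 0.60178953·0.82432385) = 3.787195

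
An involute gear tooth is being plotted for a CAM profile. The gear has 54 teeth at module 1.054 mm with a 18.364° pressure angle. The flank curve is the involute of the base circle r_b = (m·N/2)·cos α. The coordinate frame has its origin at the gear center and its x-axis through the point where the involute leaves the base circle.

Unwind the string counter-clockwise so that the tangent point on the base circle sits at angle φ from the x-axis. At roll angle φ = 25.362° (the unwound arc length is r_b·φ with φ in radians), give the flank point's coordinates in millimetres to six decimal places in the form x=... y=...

pitch radius r_p = m·N/2 = 1.054·54/2 = 28.458000
base radius r_b = r_p·cos α = 28.458000·cos 18.364° = 27.008752
roll angle φ = 25.362° = 0.44265040 rad
x = r_b·(cos φ + φ·sin φ) = 27.008752·(0.90361957 + 0.44265040·0.42833592) = 29.526580
y = r_b·(sin φ − φ·cos φ) = 27.008752·(0.42833592 − 0.44265040·0.90361957) = 0.765654

x=29.526580 y=0.765654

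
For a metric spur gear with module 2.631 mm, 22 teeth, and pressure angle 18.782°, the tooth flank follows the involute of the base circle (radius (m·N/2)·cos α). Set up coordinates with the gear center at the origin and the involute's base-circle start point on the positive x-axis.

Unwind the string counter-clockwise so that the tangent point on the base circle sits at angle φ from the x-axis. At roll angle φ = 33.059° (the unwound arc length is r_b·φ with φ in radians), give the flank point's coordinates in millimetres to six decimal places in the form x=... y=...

x=31.588195 y=1.696685

pitch radius r_p = m·N/2 = 2.631·22/2 = 28.941000
base radius r_b = r_p·cos α = 28.941000·cos 18.782° = 27.399905
roll angle φ = 33.059° = 0.57698840 rad
x = r_b·(cos φ + φ·sin φ) = 27.399905·(0.83810928 + 0.57698840·0.54550236) = 31.588195
y = r_b·(sin φ − φ·cos φ) = 27.399905·(0.54550236 − 0.57698840·0.83810928) = 1.696685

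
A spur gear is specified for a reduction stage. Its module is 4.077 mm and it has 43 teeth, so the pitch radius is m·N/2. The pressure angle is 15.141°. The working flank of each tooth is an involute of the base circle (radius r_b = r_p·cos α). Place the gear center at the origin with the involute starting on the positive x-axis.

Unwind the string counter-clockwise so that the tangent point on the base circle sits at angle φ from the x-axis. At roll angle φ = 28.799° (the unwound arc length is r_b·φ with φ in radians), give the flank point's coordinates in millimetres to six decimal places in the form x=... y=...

pitch radius r_p = m·N/2 = 4.077·43/2 = 87.655500
base radius r_b = r_p·cos α = 87.655500·cos 15.141° = 84.612624
roll angle φ = 28.799° = 0.50263737 rad
x = r_b·(cos φ + φ·sin φ) = 84.612624·(0.87631509 + 0.50263737·0.48173838) = 94.635396
y = r_b·(sin φ − φ·cos φ) = 84.612624·(0.48173838 − 0.50263737·0.87631509) = 3.491935

x=94.635396 y=3.491935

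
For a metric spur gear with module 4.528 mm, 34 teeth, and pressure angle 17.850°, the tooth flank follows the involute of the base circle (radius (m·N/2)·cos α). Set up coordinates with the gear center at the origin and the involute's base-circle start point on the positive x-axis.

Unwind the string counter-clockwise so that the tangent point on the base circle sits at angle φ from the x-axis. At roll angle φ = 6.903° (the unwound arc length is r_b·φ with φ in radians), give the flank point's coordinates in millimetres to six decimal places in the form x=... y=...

pitch radius r_p = m·N/2 = 4.528·34/2 = 76.976000
base radius r_b = r_p·cos α = 76.976000·cos 17.850° = 73.270549
roll angle φ = 6.903° = 0.12048008 rad
x = r_b·(cos φ + φ·sin φ) = 73.270549·(0.99275105 + 0.12048008·0.12018882) = 73.800399
y = r_b·(sin φ − φ·cos φ) = 73.270549·(0.12018882 − 0.12048008·0.99275105) = 0.042650

x=73.800399 y=0.042650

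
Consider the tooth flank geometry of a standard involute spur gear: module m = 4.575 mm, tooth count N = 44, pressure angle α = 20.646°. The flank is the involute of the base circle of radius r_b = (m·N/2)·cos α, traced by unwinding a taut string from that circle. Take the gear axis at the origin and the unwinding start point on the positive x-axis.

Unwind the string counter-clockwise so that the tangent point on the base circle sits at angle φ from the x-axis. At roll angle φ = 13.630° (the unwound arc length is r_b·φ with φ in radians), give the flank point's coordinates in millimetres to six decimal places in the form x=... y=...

pitch radius r_p = m·N/2 = 4.575·44/2 = 100.650000
base radius r_b = r_p·cos α = 100.650000·cos 20.646° = 94.185931
roll angle φ = 13.630° = 0.23788838 rad
x = r_b·(cos φ + φ·sin φ) = 94.185931·(0.97183775 + 0.23788838·0.23565100) = 96.813377
y = r_b·(sin φ − φ·cos φ) = 94.185931·(0.23565100 − 0.23788838·0.97183775) = 0.420266

x=96.813377 y=0.420266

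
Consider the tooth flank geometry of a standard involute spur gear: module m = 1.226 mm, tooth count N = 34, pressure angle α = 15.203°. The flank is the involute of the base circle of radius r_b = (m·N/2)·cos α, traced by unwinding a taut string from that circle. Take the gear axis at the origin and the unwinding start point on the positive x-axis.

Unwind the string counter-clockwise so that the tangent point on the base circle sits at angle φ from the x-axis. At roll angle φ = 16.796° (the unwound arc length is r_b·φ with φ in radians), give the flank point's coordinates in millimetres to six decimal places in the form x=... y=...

x=20.958291 y=0.167440

pitch radius r_p = m·N/2 = 1.226·34/2 = 20.842000
base radius r_b = r_p·cos α = 20.842000·cos 15.203° = 20.112588
roll angle φ = 16.796° = 0.29314550 rad
x = r_b·(cos φ + φ·sin φ) = 20.112588·(0.95733967 + 0.29314550·0.28896496) = 20.958291
y = r_b·(sin φ − φ·cos φ) = 20.112588·(0.28896496 − 0.29314550·0.95733967) = 0.167440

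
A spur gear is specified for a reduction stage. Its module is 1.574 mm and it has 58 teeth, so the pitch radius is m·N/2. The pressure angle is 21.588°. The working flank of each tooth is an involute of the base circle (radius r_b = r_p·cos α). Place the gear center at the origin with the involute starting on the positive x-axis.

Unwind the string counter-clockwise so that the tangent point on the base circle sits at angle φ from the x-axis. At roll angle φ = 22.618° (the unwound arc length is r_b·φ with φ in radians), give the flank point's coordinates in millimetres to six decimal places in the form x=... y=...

x=45.623490 y=0.856856

pitch radius r_p = m·N/2 = 1.574·58/2 = 45.646000
base radius r_b = r_p·cos α = 45.646000·cos 21.588° = 42.444096
roll angle φ = 22.618° = 0.39475857 rad
x = r_b·(cos φ + φ·sin φ) = 42.444096·(0.92308944 + 0.39475857·0.38458534) = 45.623490
y = r_b·(sin φ − φ·cos φ) = 42.444096·(0.38458534 − 0.39475857·0.92308944) = 0.856856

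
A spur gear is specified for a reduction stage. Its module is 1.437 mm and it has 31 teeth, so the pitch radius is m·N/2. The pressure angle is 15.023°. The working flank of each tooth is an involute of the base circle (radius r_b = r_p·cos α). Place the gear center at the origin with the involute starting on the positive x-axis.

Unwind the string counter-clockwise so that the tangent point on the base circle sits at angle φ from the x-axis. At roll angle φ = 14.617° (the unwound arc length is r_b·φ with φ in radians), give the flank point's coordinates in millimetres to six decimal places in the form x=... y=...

pitch radius r_p = m·N/2 = 1.437·31/2 = 22.273500
base radius r_b = r_p·cos α = 22.273500·cos 15.023° = 21.512233
roll angle φ = 14.617° = 0.25511478 rad
x = r_b·(cos φ + φ·sin φ) = 21.512233·(0.96763434 + 0.25511478·0.25235647) = 22.200930
y = r_b·(sin φ − φ·cos φ) = 21.512233·(0.25235647 − 0.25511478·0.96763434) = 0.118288

x=22.200930 y=0.118288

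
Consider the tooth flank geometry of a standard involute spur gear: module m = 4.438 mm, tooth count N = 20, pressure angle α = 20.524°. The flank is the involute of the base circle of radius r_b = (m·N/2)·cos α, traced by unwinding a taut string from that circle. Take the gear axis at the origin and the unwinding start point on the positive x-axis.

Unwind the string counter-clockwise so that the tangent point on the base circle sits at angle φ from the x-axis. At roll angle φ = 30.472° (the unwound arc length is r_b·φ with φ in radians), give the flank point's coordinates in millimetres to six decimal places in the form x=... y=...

pitch radius r_p = m·N/2 = 4.438·20/2 = 44.380000
base radius r_b = r_p·cos α = 44.380000·cos 20.524° = 41.562998
roll angle φ = 30.472° = 0.53183673 rad
x = r_b·(cos φ + φ·sin φ) = 41.562998·(0.86187709 + 0.53183673·0.50711723) = 47.031884
y = r_b·(sin φ − φ·cos φ) = 41.562998·(0.50711723 − 0.53183673·0.86187709) = 2.025753

x=47.031884 y=2.025753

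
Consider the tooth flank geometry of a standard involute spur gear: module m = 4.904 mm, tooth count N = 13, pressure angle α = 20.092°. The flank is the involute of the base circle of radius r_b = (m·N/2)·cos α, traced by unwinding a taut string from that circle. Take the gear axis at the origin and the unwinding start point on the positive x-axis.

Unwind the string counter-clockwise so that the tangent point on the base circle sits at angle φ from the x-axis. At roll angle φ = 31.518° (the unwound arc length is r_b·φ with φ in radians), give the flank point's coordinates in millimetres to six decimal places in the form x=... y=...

x=34.128530 y=1.611324

pitch radius r_p = m·N/2 = 4.904·13/2 = 31.876000
base radius r_b = r_p·cos α = 31.876000·cos 20.092° = 29.936098
roll angle φ = 31.518° = 0.55009287 rad
x = r_b·(cos φ + φ·sin φ) = 29.936098·(0.85247597 + 0.55009287·0.52276640) = 34.128530
y = r_b·(sin φ − φ·cos φ) = 29.936098·(0.52276640 − 0.55009287·0.85247597) = 1.611324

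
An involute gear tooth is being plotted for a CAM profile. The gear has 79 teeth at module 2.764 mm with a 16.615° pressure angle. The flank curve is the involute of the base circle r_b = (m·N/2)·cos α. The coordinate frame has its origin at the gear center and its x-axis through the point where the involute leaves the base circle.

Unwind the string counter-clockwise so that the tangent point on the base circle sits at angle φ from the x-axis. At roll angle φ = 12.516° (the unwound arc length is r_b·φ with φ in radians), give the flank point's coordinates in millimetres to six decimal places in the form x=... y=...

pitch radius r_p = m·N/2 = 2.764·79/2 = 109.178000
base radius r_b = r_p·cos α = 109.178000·cos 16.615° = 104.619573
roll angle φ = 12.516° = 0.21844541 rad
x = r_b·(cos φ + φ·sin φ) = 104.619573·(0.97623553 + 0.21844541·0.21671224) = 107.086013
y = r_b·(sin φ − φ·cos φ) = 104.619573·(0.21671224 − 0.21844541·0.97623553) = 0.361782

x=107.086013 y=0.361782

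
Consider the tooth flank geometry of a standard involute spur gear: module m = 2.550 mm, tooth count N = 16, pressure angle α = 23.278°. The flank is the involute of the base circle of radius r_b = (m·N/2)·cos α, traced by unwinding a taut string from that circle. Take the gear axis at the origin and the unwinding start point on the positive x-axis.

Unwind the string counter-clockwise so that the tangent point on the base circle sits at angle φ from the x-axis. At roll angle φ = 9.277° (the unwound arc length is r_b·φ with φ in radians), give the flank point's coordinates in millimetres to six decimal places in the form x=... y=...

x=18.983434 y=0.026445

pitch radius r_p = m·N/2 = 2.550·16/2 = 20.400000
base radius r_b = r_p·cos α = 20.400000·cos 23.278° = 18.739403
roll angle φ = 9.277° = 0.16191419 rad
x = r_b·(cos φ + φ·sin φ) = 18.739403·(0.98692051 + 0.16191419·0.16120766) = 18.983434
y = r_b·(sin φ − φ·cos φ) = 18.739403·(0.16120766 − 0.16191419·0.98692051) = 0.026445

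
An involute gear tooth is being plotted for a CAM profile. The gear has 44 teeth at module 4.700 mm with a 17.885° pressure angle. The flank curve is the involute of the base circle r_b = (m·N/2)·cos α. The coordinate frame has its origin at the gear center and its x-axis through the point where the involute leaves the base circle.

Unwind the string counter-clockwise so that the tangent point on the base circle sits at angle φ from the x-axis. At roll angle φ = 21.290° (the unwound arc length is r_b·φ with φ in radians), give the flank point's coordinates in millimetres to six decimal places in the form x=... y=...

pitch radius r_p = m·N/2 = 4.700·44/2 = 103.400000
base radius r_b = r_p·cos α = 103.400000·cos 17.885° = 98.403178
roll angle φ = 21.290° = 0.37158060 rad
x = r_b·(cos φ + φ·sin φ) = 98.403178·(0.93175461 + 0.37158060·0.36308861) = 104.963846
y = r_b·(sin φ − φ·cos φ) = 98.403178·(0.36308861 − 0.37158060·0.93175461) = 1.659735

x=104.963846 y=1.659735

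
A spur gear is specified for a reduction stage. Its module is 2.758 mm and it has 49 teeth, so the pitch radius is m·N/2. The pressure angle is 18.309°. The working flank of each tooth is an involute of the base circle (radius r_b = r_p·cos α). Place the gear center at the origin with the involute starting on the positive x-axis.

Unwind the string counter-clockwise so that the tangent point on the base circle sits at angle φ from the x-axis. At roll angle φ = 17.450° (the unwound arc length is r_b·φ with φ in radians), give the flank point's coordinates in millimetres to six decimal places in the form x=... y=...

pitch radius r_p = m·N/2 = 2.758·49/2 = 67.571000
base radius r_b = r_p·cos α = 67.571000·cos 18.309° = 64.150295
roll angle φ = 17.450° = 0.30455995 rad
x = r_b·(cos φ + φ·sin φ) = 64.150295·(0.95397900 + 0.30455995·0.29987341) = 67.056845
y = r_b·(sin φ − φ·cos φ) = 64.150295·(0.29987341 − 0.30455995·0.95397900) = 0.598497

x=67.056845 y=0.598497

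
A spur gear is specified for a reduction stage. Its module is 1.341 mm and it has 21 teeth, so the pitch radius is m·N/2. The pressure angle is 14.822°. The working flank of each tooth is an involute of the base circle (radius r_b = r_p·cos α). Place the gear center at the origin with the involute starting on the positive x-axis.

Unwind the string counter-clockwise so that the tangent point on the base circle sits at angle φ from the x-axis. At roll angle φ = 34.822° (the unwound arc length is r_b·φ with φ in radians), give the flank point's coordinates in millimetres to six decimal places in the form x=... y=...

pitch radius r_p = m·N/2 = 1.341·21/2 = 14.080500
base radius r_b = r_p·cos α = 14.080500·cos 14.822° = 13.611975
roll angle φ = 34.822° = 0.60775855 rad
x = r_b·(cos φ + φ·sin φ) = 13.611975·(0.82093001 + 0.60775855·0.57102882) = 15.898482
y = r_b·(sin φ − φ·cos φ) = 13.611975·(0.57102882 − 0.60775855·0.82093001) = 0.981445

x=15.898482 y=0.981445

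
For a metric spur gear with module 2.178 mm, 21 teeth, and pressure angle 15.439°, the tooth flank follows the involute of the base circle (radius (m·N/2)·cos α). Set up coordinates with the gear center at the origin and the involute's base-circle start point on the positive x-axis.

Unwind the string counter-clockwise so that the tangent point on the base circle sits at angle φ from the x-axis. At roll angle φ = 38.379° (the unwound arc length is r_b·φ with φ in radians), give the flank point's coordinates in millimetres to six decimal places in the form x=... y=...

pitch radius r_p = m·N/2 = 2.178·21/2 = 22.869000
base radius r_b = r_p·cos α = 22.869000·cos 15.439° = 22.043759
roll angle φ = 38.379° = 0.66983991 rad
x = r_b·(cos φ + φ·sin φ) = 22.043759·(0.78392107 + 0.66983991·0.62086050) = 26.448063
y = r_b·(sin φ − φ·cos φ) = 22.043759·(0.62086050 − 0.66983991·0.78392107) = 2.110886

x=26.448063 y=2.110886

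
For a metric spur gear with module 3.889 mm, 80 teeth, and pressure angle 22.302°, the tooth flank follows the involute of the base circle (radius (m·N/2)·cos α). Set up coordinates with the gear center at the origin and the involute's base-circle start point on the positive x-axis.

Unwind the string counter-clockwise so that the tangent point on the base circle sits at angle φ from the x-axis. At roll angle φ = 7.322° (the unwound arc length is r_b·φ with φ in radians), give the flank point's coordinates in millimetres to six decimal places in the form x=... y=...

pitch radius r_p = m·N/2 = 3.889·80/2 = 155.560000
base radius r_b = r_p·cos α = 155.560000·cos 22.302° = 143.923563
roll angle φ = 7.322° = 0.12779301 rad
x = r_b·(cos φ + φ·sin φ) = 143.923563·(0.99184558 + 0.12779301·0.12744546) = 145.093981
y = r_b·(sin φ − φ·cos φ) = 143.923563·(0.12744546 − 0.12779301·0.99184558) = 0.099959

x=145.093981 y=0.099959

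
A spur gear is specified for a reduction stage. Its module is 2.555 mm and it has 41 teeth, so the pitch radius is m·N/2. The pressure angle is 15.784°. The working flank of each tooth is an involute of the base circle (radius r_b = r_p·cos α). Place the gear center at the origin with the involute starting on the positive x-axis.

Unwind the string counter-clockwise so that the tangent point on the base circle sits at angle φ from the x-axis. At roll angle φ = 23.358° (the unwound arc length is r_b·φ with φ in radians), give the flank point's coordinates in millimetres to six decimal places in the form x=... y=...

x=54.418532 y=1.119529

pitch radius r_p = m·N/2 = 2.555·41/2 = 52.377500
base radius r_b = r_p·cos α = 52.377500·cos 15.784° = 50.402554
roll angle φ = 23.358° = 0.40767401 rad
x = r_b·(cos φ + φ·sin φ) = 50.402554·(0.91804550 + 0.40767401·0.39647503) = 54.418532
y = r_b·(sin φ − φ·cos φ) = 50.402554·(0.39647503 − 0.40767401·0.91804550) = 1.119529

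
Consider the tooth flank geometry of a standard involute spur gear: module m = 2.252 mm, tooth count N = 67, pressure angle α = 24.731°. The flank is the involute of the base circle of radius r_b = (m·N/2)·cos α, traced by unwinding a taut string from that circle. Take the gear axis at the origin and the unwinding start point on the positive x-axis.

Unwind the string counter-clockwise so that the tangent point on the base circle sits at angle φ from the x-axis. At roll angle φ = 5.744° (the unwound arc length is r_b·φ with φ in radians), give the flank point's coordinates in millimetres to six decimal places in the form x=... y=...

x=68.866083 y=0.022991

pitch radius r_p = m·N/2 = 2.252·67/2 = 75.442000
base radius r_b = r_p·cos α = 75.442000·cos 24.731° = 68.522607
roll angle φ = 5.744° = 0.10025171 rad
x = r_b·(cos φ + φ·sin φ) = 68.522607·(0.99497900 + 0.10025171·0.10008387) = 68.866083
y = r_b·(sin φ − φ·cos φ) = 68.522607·(0.10008387 − 0.10025171·0.99497900) = 0.022991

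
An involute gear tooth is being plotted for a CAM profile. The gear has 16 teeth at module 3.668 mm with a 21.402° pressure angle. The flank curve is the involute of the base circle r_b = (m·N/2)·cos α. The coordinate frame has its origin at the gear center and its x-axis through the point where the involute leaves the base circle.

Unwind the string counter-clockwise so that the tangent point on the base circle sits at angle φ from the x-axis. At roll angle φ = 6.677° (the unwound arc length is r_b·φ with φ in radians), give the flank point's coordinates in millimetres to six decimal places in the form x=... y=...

x=27.505413 y=0.014393

pitch radius r_p = m·N/2 = 3.668·16/2 = 29.344000
base radius r_b = r_p·cos α = 29.344000·cos 21.402° = 27.320528
roll angle φ = 6.677° = 0.11653563 rad
x = r_b·(cos φ + φ·sin φ) = 27.320528·(0.99321740 + 0.11653563·0.11627204) = 27.505413
y = r_b·(sin φ − φ·cos φ) = 27.320528·(0.11627204 − 0.11653563·0.99321740) = 0.014393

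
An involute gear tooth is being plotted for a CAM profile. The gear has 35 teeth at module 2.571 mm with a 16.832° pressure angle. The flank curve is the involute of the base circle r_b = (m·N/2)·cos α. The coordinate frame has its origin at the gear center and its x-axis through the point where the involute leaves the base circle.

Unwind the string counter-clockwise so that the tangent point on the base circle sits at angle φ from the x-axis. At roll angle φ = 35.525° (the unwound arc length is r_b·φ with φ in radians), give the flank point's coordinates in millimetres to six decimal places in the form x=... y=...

x=50.564017 y=3.291912

pitch radius r_p = m·N/2 = 2.571·35/2 = 44.992500
base radius r_b = r_p·cos α = 44.992500·cos 16.832° = 43.064928
roll angle φ = 35.525° = 0.62002822 rad
x = r_b·(cos φ + φ·sin φ) = 43.064928·(0.81386206 + 0.62002822·0.58105813) = 50.564017
y = r_b·(sin φ − φ·cos φ) = 43.064928·(0.58105813 − 0.62002822·0.81386206) = 3.291912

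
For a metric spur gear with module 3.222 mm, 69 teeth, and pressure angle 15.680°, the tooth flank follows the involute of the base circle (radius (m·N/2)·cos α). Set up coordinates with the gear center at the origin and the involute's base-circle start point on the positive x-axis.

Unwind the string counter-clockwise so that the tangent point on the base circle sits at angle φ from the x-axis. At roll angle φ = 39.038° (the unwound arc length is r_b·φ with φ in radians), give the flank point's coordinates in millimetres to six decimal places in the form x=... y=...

x=129.054145 y=10.768403

pitch radius r_p = m·N/2 = 3.222·69/2 = 111.159000
base radius r_b = r_p·cos α = 111.159000·cos 15.680° = 107.022345
roll angle φ = 39.038° = 0.68134163 rad
x = r_b·(cos φ + φ·sin φ) = 107.022345·(0.77672841 + 0.68134163·0.62983568) = 129.054145
y = r_b·(sin φ − φ·cos φ) = 107.022345·(0.62983568 − 0.68134163·0.77672841) = 10.768403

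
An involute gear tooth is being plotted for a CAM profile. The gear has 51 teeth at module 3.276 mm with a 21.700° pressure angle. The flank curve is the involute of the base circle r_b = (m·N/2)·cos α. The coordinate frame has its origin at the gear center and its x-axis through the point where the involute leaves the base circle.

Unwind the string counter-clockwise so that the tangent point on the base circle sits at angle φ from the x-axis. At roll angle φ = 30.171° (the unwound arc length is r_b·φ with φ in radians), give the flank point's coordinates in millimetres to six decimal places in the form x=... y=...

x=87.644616 y=3.674101

pitch radius r_p = m·N/2 = 3.276·51/2 = 83.538000
base radius r_b = r_p·cos α = 83.538000·cos 21.700° = 77.617877
roll angle φ = 30.171° = 0.52658329 rad
x = r_b·(cos φ + φ·sin φ) = 77.617877·(0.86452929 + 0.52658329·0.50258243) = 87.644616
y = r_b·(sin φ − φ·cos φ) = 77.617877·(0.50258243 − 0.52658329·0.86452929) = 3.674101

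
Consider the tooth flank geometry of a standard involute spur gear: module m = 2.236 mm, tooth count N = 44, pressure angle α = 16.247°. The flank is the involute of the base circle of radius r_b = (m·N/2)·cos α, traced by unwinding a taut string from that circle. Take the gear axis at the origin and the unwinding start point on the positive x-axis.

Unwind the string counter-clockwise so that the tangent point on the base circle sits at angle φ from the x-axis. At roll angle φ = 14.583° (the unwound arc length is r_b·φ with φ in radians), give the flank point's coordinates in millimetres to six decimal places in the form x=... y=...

x=48.732533 y=0.257888

pitch radius r_p = m·N/2 = 2.236·44/2 = 49.192000
base radius r_b = r_p·cos α = 49.192000·cos 16.247° = 47.227493
roll angle φ = 14.583° = 0.25452136 rad
x = r_b·(cos φ + φ·sin φ) = 47.227493·(0.96778392 + 0.25452136·0.25178222) = 48.732533
y = r_b·(sin φ − φ·cos φ) = 47.227493·(0.25178222 − 0.25452136·0.96778392) = 0.257888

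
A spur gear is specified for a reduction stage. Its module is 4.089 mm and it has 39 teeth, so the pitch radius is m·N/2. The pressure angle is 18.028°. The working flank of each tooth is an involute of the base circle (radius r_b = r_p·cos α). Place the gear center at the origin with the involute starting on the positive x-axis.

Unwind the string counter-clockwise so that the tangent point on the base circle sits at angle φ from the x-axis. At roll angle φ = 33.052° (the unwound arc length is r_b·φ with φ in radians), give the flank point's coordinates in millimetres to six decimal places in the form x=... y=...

x=87.406257 y=4.692146

pitch radius r_p = m·N/2 = 4.089·39/2 = 79.735500
base radius r_b = r_p·cos α = 79.735500·cos 18.028° = 75.820917
roll angle φ = 33.052° = 0.57686622 rad
x = r_b·(cos φ + φ·sin φ) = 75.820917·(0.83817592 + 0.57686622·0.54539996) = 87.406257
y = r_b·(sin φ − φ·cos φ) = 75.820917·(0.54539996 − 0.57686622·0.83817592) = 4.692146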